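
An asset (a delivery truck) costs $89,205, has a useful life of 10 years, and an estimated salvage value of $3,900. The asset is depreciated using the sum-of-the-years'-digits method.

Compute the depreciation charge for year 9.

$3,102

Depreciable base = $89,205 − $3,900 = $85,305.
Sum of the years' digits = 10+9+8+7+6+5+4+3+2+1 = 55.
Year 1: $85,305 × 10/55 = $15,510. Book value $73,695.
Year 2: $85,305 × 9/55 = $13,959. Book value $59,736.
Year 3: $85,305 × 8/55 = $12,408. Book value $47,328.
Year 4: $85,305 × 7/55 = $10,857. Book value $36,471.
Year 5: $85,305 × 6/55 = $9,306. Book value $27,165.
Year 6: $85,305 × 5/55 = $7,755. Book value $19,410.
Year 7: $85,305 × 4/55 = $6,204. Book value $13,206.
Year 8: $85,305 × 3/55 = $4,653. Book value $8,553.
Year 9: $85,305 × 2/55 = $3,102. Book value $5,451.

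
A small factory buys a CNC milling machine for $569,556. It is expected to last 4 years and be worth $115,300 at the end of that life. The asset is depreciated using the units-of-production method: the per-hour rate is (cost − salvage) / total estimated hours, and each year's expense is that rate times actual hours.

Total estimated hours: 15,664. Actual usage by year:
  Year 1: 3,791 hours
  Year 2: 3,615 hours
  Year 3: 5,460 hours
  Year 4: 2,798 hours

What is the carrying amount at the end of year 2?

Depreciable base = $569,556 − $115,300 = $454,256.
Rate = $454,256 / 15,664 hours = $29 per hour.
Year 1: 3,791 × $29 = $109,939. Book value $459,617.
Year 2: 3,615 × $29 = $104,835. Book value $354,782.

$354,782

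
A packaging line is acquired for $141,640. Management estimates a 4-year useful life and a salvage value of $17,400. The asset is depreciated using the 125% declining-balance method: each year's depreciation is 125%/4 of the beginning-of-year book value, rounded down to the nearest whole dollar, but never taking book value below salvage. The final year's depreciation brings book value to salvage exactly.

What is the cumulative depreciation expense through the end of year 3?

$95,613

Depreciable base = $141,640 − $17,400 = $124,240.
Year 1: ⌊$141,640 × 125%/4⌋ = $44,262. Book value $97,378.
Year 2: ⌊$97,378 × 125%/4⌋ = $30,430. Book value $66,948.
Year 3: ⌊$66,948 × 125%/4⌋ = $20,921. Book value $46,027.
Accumulated through year 3 = $141,640 − $46,027 = $95,613.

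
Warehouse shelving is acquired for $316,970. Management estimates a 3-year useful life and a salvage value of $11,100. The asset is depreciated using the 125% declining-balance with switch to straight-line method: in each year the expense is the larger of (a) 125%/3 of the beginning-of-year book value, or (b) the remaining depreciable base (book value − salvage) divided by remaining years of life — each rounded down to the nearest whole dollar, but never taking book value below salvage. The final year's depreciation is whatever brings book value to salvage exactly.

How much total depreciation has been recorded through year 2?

Depreciable base = $316,970 − $11,100 = $305,870.
Year 1: DB = ⌊$316,970 × 125%/3⌋ = $132,070; SL = ⌊$305,870/3⌋ = $101,956 → take DB $132,070. Book value $184,900.
Year 2: DB = ⌊$184,900 × 125%/3⌋ = $77,041; SL = ⌊$173,800/2⌋ = $86,900 → take SL $86,900. Book value $98,000.
Accumulated through year 2 = $316,970 − $98,000 = $218,970.

$218,970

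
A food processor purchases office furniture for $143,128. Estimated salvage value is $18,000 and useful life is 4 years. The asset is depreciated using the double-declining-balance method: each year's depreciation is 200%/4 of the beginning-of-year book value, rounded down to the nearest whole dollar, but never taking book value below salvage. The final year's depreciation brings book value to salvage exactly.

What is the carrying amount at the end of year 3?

Depreciable base = $143,128 − $18,000 = $125,128.
Year 1: ⌊$143,128 × 200%/4⌋ = $71,564. Book value $71,564.
Year 2: ⌊$71,564 × 200%/4⌋ = $35,782. Book value $35,782.
Year 3: ⌊$35,782 × 200%/4⌋ = $17,891, capped at $17,782. Book value $18,000.

$18,000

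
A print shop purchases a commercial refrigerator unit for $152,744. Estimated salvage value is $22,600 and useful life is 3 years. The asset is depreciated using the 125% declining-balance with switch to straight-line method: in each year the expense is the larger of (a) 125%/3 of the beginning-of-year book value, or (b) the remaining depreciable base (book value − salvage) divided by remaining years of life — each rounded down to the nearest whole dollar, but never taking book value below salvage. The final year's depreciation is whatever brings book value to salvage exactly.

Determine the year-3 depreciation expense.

Depreciable base = $152,744 − $22,600 = $130,144.
Year 1: DB = ⌊$152,744 × 125%/3⌋ = $63,643; SL = ⌊$130,144/3⌋ = $43,381 → take DB $63,643. Book value $89,101.
Year 2: DB = ⌊$89,101 × 125%/3⌋ = $37,125; SL = ⌊$66,501/2⌋ = $33,250 → take DB $37,125. Book value $51,976.
Year 3 (final): $51,976 − $22,600 = $29,376. Book value $22,600.

$29,376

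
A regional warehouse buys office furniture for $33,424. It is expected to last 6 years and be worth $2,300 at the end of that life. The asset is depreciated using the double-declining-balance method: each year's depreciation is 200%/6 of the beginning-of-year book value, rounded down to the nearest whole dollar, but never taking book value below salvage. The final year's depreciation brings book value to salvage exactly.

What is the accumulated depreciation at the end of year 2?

$18,568

Depreciable base = $33,424 − $2,300 = $31,124.
Year 1: ⌊$33,424 × 200%/6⌋ = $11,141. Book value $22,283.
Year 2: ⌊$22,283 × 200%/6⌋ = $7,427. Book value $14,856.
Accumulated through year 2 = $33,424 − $14,856 = $18,568.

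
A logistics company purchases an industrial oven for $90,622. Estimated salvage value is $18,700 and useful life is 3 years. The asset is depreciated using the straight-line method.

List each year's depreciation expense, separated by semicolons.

Depreciable base = $90,622 − $18,700 = $71,922.
Annual expense = $71,922 / 3 = $23,974.
End of year 1: book value $66,648.
End of year 2: book value $42,674.
End of year 3: book value $18,700.

$23,974; $23,974; $23,974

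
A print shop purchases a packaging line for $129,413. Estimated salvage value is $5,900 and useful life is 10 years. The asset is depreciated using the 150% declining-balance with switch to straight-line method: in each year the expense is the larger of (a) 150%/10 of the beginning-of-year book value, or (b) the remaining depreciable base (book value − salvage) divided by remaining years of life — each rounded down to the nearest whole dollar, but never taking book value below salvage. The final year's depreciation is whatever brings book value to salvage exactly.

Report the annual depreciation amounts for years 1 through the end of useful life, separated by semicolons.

Depreciable base = $129,413 − $5,900 = $123,513.
Year 1: DB = ⌊$129,413 × 150%/10⌋ = $19,411; SL = ⌊$123,513/10⌋ = $12,351 → take DB $19,411. Book value $110,002.
Year 2: DB = ⌊$110,002 × 150%/10⌋ = $16,500; SL = ⌊$104,102/9⌋ = $11,566 → take DB $16,500. Book value $93,502.
Year 3: DB = ⌊$93,502 × 150%/10⌋ = $14,025; SL = ⌊$87,602/8⌋ = $10,950 → take DB $14,025. Book value $79,477.
Year 4: DB = ⌊$79,477 × 150%/10⌋ = $11,921; SL = ⌊$73,577/7⌋ = $10,511 → take DB $11,921. Book value $67,556.
Year 5: DB = ⌊$67,556 × 150%/10⌋ = $10,133; SL = ⌊$61,656/6⌋ = $10,276 → take SL $10,276. Book value $57,280.
Year 6: DB = ⌊$57,280 × 150%/10⌋ = $8,592; SL = ⌊$51,380/5⌋ = $10,276 → take SL $10,276. Book value $47,004.
Year 7: DB = ⌊$47,004 × 150%/10⌋ = $7,050; SL = ⌊$41,104/4⌋ = $10,276 → take SL $10,276. Book value $36,728.
Year 8: DB = ⌊$36,728 × 150%/10⌋ = $5,509; SL = ⌊$30,828/3⌋ = $10,276 → take SL $10,276. Book value $26,452.
Year 9: DB = ⌊$26,452 × 150%/10⌋ = $3,967; SL = ⌊$20,552/2⌋ = $10,276 → take SL $10,276. Book value $16,176.
Year 10 (final): $16,176 − $5,900 = $10,276. Book value $5,900.

$19,411; $16,500; $14,025; $11,921; $10,276; $10,276; $10,276; $10,276; $10,276; $10,276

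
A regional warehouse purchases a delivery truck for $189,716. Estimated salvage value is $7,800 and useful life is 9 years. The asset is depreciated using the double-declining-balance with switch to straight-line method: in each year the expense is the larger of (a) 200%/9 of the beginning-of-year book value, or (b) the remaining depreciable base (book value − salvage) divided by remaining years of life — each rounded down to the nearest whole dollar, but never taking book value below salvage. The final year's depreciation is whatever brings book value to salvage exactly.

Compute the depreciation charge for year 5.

Depreciable base = $189,716 − $7,800 = $181,916.
Year 1: DB = ⌊$189,716 × 200%/9⌋ = $42,159; SL = ⌊$181,916/9⌋ = $20,212 → take DB $42,159. Book value $147,557.
Year 2: DB = ⌊$147,557 × 200%/9⌋ = $32,790; SL = ⌊$139,757/8⌋ = $17,469 → take DB $32,790. Book value $114,767.
Year 3: DB = ⌊$114,767 × 200%/9⌋ = $25,503; SL = ⌊$106,967/7⌋ = $15,281 → take DB $25,503. Book value $89,264.
Year 4: DB = ⌊$89,264 × 200%/9⌋ = $19,836; SL = ⌊$81,464/6⌋ = $13,577 → take DB $19,836. Book value $69,428.
Year 5: DB = ⌊$69,428 × 200%/9⌋ = $15,428; SL = ⌊$61,628/5⌋ = $12,325 → take DB $15,428. Book value $54,000.

$15,428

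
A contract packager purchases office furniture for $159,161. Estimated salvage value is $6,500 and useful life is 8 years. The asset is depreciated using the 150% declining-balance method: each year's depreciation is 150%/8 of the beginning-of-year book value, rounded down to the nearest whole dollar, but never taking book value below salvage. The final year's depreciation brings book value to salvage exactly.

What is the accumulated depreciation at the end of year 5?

Depreciable base = $159,161 − $6,500 = $152,661.
Year 1: ⌊$159,161 × 150%/8⌋ = $29,842. Book value $129,319.
Year 2: ⌊$129,319 × 150%/8⌋ = $24,247. Book value $105,072.
Year 3: ⌊$105,072 × 150%/8⌋ = $19,701. Book value $85,371.
Year 4: ⌊$85,371 × 150%/8⌋ = $16,007. Book value $69,364.
Year 5: ⌊$69,364 × 150%/8⌋ = $13,005. Book value $56,359.
Accumulated through year 5 = $159,161 − $56,359 = $102,802.

$102,802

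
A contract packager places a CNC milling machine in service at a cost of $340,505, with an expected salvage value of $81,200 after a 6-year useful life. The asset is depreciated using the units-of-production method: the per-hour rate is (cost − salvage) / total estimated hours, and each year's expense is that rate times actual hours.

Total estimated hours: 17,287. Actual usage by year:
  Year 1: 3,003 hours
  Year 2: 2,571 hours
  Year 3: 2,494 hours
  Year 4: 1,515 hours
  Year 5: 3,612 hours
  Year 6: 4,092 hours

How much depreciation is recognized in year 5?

Depreciable base = $340,505 − $81,200 = $259,305.
Rate = $259,305 / 17,287 hours = $15 per hour.
Year 1: 3,003 × $15 = $45,045. Book value $295,460.
Year 2: 2,571 × $15 = $38,565. Book value $256,895.
Year 3: 2,494 × $15 = $37,410. Book value $219,485.
Year 4: 1,515 × $15 = $22,725. Book value $196,760.
Year 5: 3,612 × $15 = $54,180. Book value $142,580.

$54,180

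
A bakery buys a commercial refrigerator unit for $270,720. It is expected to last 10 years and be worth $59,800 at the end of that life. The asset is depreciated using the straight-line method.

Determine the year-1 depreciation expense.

$21,092

Depreciable base = $270,720 − $59,800 = $210,920.
Annual expense = $210,920 / 10 = $21,092.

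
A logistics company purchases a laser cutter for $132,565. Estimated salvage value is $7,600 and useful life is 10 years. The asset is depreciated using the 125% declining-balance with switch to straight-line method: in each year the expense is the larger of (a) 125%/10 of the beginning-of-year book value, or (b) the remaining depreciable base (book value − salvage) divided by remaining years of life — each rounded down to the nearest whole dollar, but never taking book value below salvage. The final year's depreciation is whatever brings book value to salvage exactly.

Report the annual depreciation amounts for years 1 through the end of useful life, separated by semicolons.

Depreciable base = $132,565 − $7,600 = $124,965.
Year 1: DB = ⌊$132,565 × 125%/10⌋ = $16,570; SL = ⌊$124,965/10⌋ = $12,496 → take DB $16,570. Book value $115,995.
Year 2: DB = ⌊$115,995 × 125%/10⌋ = $14,499; SL = ⌊$108,395/9⌋ = $12,043 → take DB $14,499. Book value $101,496.
Year 3: DB = ⌊$101,496 × 125%/10⌋ = $12,687; SL = ⌊$93,896/8⌋ = $11,737 → take DB $12,687. Book value $88,809.
Year 4: DB = ⌊$88,809 × 125%/10⌋ = $11,101; SL = ⌊$81,209/7⌋ = $11,601 → take SL $11,601. Book value $77,208.
Year 5: DB = ⌊$77,208 × 125%/10⌋ = $9,651; SL = ⌊$69,608/6⌋ = $11,601 → take SL $11,601. Book value $65,607.
Year 6: DB = ⌊$65,607 × 125%/10⌋ = $8,200; SL = ⌊$58,007/5⌋ = $11,601 → take SL $11,601. Book value $54,006.
Year 7: DB = ⌊$54,006 × 125%/10⌋ = $6,750; SL = ⌊$46,406/4⌋ = $11,601 → take SL $11,601. Book value $42,405.
Year 8: DB = ⌊$42,405 × 125%/10⌋ = $5,300; SL = ⌊$34,805/3⌋ = $11,601 → take SL $11,601. Book value $30,804.
Year 9: DB = ⌊$30,804 × 125%/10⌋ = $3,850; SL = ⌊$23,204/2⌋ = $11,602 → take SL $11,602. Book value $19,202.
Year 10 (final): $19,202 − $7,600 = $11,602. Book value $7,600.

$16,570; $14,499; $12,687; $11,601; $11,601; $11,601; $11,601; $11,601; $11,602; $11,602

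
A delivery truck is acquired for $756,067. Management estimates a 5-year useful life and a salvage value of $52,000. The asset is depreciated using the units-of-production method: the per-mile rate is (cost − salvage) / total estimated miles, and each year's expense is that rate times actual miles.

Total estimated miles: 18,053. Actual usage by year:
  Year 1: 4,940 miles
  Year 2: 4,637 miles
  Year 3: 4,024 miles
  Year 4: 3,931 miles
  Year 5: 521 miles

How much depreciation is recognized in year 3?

$156,936

Depreciable base = $756,067 − $52,000 = $704,067.
Rate = $704,067 / 18,053 miles = $39 per mile.
Year 1: 4,940 × $39 = $192,660. Book value $563,407.
Year 2: 4,637 × $39 = $180,843. Book value $382,564.
Year 3: 4,024 × $39 = $156,936. Book value $225,628.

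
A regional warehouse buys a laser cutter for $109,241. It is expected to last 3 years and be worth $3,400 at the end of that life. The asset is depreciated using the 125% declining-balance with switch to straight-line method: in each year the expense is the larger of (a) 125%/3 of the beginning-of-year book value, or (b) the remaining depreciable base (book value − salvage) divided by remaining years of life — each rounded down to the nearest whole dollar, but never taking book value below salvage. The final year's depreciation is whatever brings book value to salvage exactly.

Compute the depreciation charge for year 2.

$30,162

Depreciable base = $109,241 − $3,400 = $105,841.
Year 1: DB = ⌊$109,241 × 125%/3⌋ = $45,517; SL = ⌊$105,841/3⌋ = $35,280 → take DB $45,517. Book value $63,724.
Year 2: DB = ⌊$63,724 × 125%/3⌋ = $26,551; SL = ⌊$60,324/2⌋ = $30,162 → take SL $30,162. Book value $33,562.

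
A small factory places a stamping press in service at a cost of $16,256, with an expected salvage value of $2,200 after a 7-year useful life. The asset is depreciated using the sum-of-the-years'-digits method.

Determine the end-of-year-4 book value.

$5,212

Depreciable base = $16,256 − $2,200 = $14,056.
Sum of the years' digits = 7+6+5+4+3+2+1 = 28.
Year 1: $14,056 × 7/28 = $3,514. Book value $12,742.
Year 2: $14,056 × 6/28 = $3,012. Book value $9,730.
Year 3: $14,056 × 5/28 = $2,510. Book value $7,220.
Year 4: $14,056 × 4/28 = $2,008. Book value $5,212.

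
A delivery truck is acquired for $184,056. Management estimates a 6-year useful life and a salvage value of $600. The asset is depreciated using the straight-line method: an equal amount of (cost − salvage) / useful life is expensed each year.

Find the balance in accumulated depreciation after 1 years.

Depreciable base = $184,056 − $600 = $183,456.
Annual expense = $183,456 / 6 = $30,576.
End of year 1: book value $153,480.
Accumulated through year 1 = $184,056 − $153,480 = $30,576.

$30,576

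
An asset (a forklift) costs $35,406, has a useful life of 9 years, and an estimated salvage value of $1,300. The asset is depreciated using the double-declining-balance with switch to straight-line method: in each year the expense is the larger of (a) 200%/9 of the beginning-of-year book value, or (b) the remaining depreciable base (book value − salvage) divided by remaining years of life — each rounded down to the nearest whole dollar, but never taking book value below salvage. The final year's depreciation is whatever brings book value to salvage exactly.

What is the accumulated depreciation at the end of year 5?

$25,327

Depreciable base = $35,406 − $1,300 = $34,106.
Year 1: DB = ⌊$35,406 × 200%/9⌋ = $7,868; SL = ⌊$34,106/9⌋ = $3,789 → take DB $7,868. Book value $27,538.
Year 2: DB = ⌊$27,538 × 200%/9⌋ = $6,119; SL = ⌊$26,238/8⌋ = $3,279 → take DB $6,119. Book value $21,419.
Year 3: DB = ⌊$21,419 × 200%/9⌋ = $4,759; SL = ⌊$20,119/7⌋ = $2,874 → take DB $4,759. Book value $16,660.
Year 4: DB = ⌊$16,660 × 200%/9⌋ = $3,702; SL = ⌊$15,360/6⌋ = $2,560 → take DB $3,702. Book value $12,958.
Year 5: DB = ⌊$12,958 × 200%/9⌋ = $2,879; SL = ⌊$11,658/5⌋ = $2,331 → take DB $2,879. Book value $10,079.
Accumulated through year 5 = $35,406 − $10,079 = $25,327.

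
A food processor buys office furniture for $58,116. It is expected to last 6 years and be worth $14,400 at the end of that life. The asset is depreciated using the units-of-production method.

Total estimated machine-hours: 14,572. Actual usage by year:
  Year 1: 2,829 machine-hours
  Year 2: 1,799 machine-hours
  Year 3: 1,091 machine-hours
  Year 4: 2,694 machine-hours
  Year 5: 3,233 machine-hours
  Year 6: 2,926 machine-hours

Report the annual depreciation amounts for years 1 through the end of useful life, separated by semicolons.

Depreciable base = $58,116 − $14,400 = $43,716.
Rate = $43,716 / 14,572 machine-hours = $3 per machine-hour.
Year 1: 2,829 × $3 = $8,487. Book value $49,629.
Year 2: 1,799 × $3 = $5,397. Book value $44,232.
Year 3: 1,091 × $3 = $3,273. Book value $40,959.
Year 4: 2,694 × $3 = $8,082. Book value $32,877.
Year 5: 3,233 × $3 = $9,699. Book value $23,178.
Year 6: 2,926 × $3 = $8,778. Book value $14,400.

$8,487; $5,397; $3,273; $8,082; $9,699; $8,778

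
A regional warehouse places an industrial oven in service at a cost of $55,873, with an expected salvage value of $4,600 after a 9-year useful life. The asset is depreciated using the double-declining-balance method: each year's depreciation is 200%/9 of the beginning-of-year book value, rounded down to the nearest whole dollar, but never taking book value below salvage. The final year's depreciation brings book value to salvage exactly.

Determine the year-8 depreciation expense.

Depreciable base = $55,873 − $4,600 = $51,273.
Year 1: ⌊$55,873 × 200%/9⌋ = $12,416. Book value $43,457.
Year 2: ⌊$43,457 × 200%/9⌋ = $9,657. Book value $33,800.
Year 3: ⌊$33,800 × 200%/9⌋ = $7,511. Book value $26,289.
Year 4: ⌊$26,289 × 200%/9⌋ = $5,842. Book value $20,447.
Year 5: ⌊$20,447 × 200%/9⌋ = $4,543. Book value $15,904.
Year 6: ⌊$15,904 × 200%/9⌋ = $3,534. Book value $12,370.
Year 7: ⌊$12,370 × 200%/9⌋ = $2,748. Book value $9,622.
Year 8: ⌊$9,622 × 200%/9⌋ = $2,138. Book value $7,484.

$2,138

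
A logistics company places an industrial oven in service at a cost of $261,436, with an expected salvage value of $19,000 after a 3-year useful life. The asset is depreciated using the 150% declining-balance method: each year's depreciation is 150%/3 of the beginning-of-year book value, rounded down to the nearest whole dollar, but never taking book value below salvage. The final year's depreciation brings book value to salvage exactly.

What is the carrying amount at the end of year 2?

$65,359

Depreciable base = $261,436 − $19,000 = $242,436.
Year 1: ⌊$261,436 × 150%/3⌋ = $130,718. Book value $130,718.
Year 2: ⌊$130,718 × 150%/3⌋ = $65,359. Book value $65,359.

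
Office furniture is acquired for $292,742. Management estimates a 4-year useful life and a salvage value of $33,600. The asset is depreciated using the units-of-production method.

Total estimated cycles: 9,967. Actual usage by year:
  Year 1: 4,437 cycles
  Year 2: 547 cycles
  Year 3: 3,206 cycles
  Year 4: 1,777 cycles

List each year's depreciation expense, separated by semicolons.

Depreciable base = $292,742 − $33,600 = $259,142.
Rate = $259,142 / 9,967 cycles = $26 per cycle.
Year 1: 4,437 × $26 = $115,362. Book value $177,380.
Year 2: 547 × $26 = $14,222. Book value $163,158.
Year 3: 3,206 × $26 = $83,356. Book value $79,802.
Year 4: 1,777 × $26 = $46,202. Book value $33,600.

$115,362; $14,222; $83,356; $46,202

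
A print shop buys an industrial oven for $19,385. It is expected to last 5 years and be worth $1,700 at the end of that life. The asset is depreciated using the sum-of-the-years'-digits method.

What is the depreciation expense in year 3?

Depreciable base = $19,385 − $1,700 = $17,685.
Sum of the years' digits = 5+4+3+2+1 = 15.
Year 1: $17,685 × 5/15 = $5,895. Book value $13,490.
Year 2: $17,685 × 4/15 = $4,716. Book value $8,774.
Year 3: $17,685 × 3/15 = $3,537. Book value $5,237.

$3,537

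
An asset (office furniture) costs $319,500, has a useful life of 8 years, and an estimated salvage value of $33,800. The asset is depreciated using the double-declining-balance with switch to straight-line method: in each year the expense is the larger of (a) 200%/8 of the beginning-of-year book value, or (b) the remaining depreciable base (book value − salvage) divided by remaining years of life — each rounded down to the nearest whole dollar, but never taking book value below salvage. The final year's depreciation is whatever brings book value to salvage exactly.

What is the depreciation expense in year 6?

Depreciable base = $319,500 − $33,800 = $285,700.
Year 1: DB = ⌊$319,500 × 200%/8⌋ = $79,875; SL = ⌊$285,700/8⌋ = $35,712 → take DB $79,875. Book value $239,625.
Year 2: DB = ⌊$239,625 × 200%/8⌋ = $59,906; SL = ⌊$205,825/7⌋ = $29,403 → take DB $59,906. Book value $179,719.
Year 3: DB = ⌊$179,719 × 200%/8⌋ = $44,929; SL = ⌊$145,919/6⌋ = $24,319 → take DB $44,929. Book value $134,790.
Year 4: DB = ⌊$134,790 × 200%/8⌋ = $33,697; SL = ⌊$100,990/5⌋ = $20,198 → take DB $33,697. Book value $101,093.
Year 5: DB = ⌊$101,093 × 200%/8⌋ = $25,273; SL = ⌊$67,293/4⌋ = $16,823 → take DB $25,273. Book value $75,820.
Year 6: DB = ⌊$75,820 × 200%/8⌋ = $18,955; SL = ⌊$42,020/3⌋ = $14,006 → take DB $18,955. Book value $56,865.

$18,955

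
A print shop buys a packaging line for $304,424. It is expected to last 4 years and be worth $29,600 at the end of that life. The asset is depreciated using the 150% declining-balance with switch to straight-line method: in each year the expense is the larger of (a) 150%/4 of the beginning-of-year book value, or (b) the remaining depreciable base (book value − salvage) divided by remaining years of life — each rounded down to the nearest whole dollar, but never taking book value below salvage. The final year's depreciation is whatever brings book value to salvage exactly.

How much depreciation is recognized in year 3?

Depreciable base = $304,424 − $29,600 = $274,824.
Year 1: DB = ⌊$304,424 × 150%/4⌋ = $114,159; SL = ⌊$274,824/4⌋ = $68,706 → take DB $114,159. Book value $190,265.
Year 2: DB = ⌊$190,265 × 150%/4⌋ = $71,349; SL = ⌊$160,665/3⌋ = $53,555 → take DB $71,349. Book value $118,916.
Year 3: DB = ⌊$118,916 × 150%/4⌋ = $44,593; SL = ⌊$89,316/2⌋ = $44,658 → take SL $44,658. Book value $74,258.

$44,658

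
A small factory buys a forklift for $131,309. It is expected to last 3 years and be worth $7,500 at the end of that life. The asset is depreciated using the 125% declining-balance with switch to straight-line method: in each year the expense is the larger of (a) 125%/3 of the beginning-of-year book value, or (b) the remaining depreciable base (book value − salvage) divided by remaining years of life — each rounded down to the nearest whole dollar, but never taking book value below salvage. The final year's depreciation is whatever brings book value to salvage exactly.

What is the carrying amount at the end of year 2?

$42,049

Depreciable base = $131,309 − $7,500 = $123,809.
Year 1: DB = ⌊$131,309 × 125%/3⌋ = $54,712; SL = ⌊$123,809/3⌋ = $41,269 → take DB $54,712. Book value $76,597.
Year 2: DB = ⌊$76,597 × 125%/3⌋ = $31,915; SL = ⌊$69,097/2⌋ = $34,548 → take SL $34,548. Book value $42,049.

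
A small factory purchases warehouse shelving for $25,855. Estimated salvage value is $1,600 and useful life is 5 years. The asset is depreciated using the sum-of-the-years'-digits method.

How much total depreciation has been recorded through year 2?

Depreciable base = $25,855 − $1,600 = $24,255.
Sum of the years' digits = 5+4+3+2+1 = 15.
Year 1: $24,255 × 5/15 = $8,085. Book value $17,770.
Year 2: $24,255 × 4/15 = $6,468. Book value $11,302.
Accumulated through year 2 = $25,855 − $11,302 = $14,553.

$14,553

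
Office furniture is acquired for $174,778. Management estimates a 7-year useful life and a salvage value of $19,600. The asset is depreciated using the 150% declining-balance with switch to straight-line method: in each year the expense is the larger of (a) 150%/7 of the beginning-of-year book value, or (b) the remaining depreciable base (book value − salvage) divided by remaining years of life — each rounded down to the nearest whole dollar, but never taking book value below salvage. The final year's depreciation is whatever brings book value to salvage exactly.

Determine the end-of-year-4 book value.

$66,612

Depreciable base = $174,778 − $19,600 = $155,178.
Year 1: DB = ⌊$174,778 × 150%/7⌋ = $37,452; SL = ⌊$155,178/7⌋ = $22,168 → take DB $37,452. Book value $137,326.
Year 2: DB = ⌊$137,326 × 150%/7⌋ = $29,427; SL = ⌊$117,726/6⌋ = $19,621 → take DB $29,427. Book value $107,899.
Year 3: DB = ⌊$107,899 × 150%/7⌋ = $23,121; SL = ⌊$88,299/5⌋ = $17,659 → take DB $23,121. Book value $84,778.
Year 4: DB = ⌊$84,778 × 150%/7⌋ = $18,166; SL = ⌊$65,178/4⌋ = $16,294 → take DB $18,166. Book value $66,612.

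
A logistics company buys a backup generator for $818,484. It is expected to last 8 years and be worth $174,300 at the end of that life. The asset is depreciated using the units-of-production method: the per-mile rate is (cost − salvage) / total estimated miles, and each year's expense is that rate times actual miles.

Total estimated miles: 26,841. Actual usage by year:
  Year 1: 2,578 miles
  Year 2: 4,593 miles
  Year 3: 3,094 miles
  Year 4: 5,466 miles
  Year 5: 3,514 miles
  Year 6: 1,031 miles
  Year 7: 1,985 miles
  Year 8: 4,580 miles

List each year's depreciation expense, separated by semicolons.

$61,872; $110,232; $74,256; $131,184; $84,336; $24,744; $47,640; $109,920

Depreciable base = $818,484 − $174,300 = $644,184.
Rate = $644,184 / 26,841 miles = $24 per mile.
Year 1: 2,578 × $24 = $61,872. Book value $756,612.
Year 2: 4,593 × $24 = $110,232. Book value $646,380.
Year 3: 3,094 × $24 = $74,256. Book value $572,124.
Year 4: 5,466 × $24 = $131,184. Book value $440,940.
Year 5: 3,514 × $24 = $84,336. Book value $356,604.
Year 6: 1,031 × $24 = $24,744. Book value $331,860.
Year 7: 1,985 × $24 = $47,640. Book value $284,220.
Year 8: 4,580 × $24 = $109,920. Book value $174,300.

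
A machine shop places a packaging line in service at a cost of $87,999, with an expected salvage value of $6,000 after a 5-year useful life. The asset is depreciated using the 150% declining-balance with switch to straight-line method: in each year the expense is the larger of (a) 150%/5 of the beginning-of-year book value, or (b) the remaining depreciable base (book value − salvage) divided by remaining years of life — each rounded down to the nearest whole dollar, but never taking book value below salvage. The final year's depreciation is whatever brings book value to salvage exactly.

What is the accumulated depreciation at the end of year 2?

Depreciable base = $87,999 − $6,000 = $81,999.
Year 1: DB = ⌊$87,999 × 150%/5⌋ = $26,399; SL = ⌊$81,999/5⌋ = $16,399 → take DB $26,399. Book value $61,600.
Year 2: DB = ⌊$61,600 × 150%/5⌋ = $18,480; SL = ⌊$55,600/4⌋ = $13,900 → take DB $18,480. Book value $43,120.
Accumulated through year 2 = $87,999 − $43,120 = $44,879.

$44,879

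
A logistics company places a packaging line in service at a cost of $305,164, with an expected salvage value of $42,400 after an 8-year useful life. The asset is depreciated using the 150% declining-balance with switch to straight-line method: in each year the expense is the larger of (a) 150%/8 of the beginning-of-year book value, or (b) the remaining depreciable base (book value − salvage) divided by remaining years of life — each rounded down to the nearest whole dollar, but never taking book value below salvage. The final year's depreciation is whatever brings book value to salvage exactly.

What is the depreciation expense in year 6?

$21,886

Depreciable base = $305,164 − $42,400 = $262,764.
Year 1: DB = ⌊$305,164 × 150%/8⌋ = $57,218; SL = ⌊$262,764/8⌋ = $32,845 → take DB $57,218. Book value $247,946.
Year 2: DB = ⌊$247,946 × 150%/8⌋ = $46,489; SL = ⌊$205,546/7⌋ = $29,363 → take DB $46,489. Book value $201,457.
Year 3: DB = ⌊$201,457 × 150%/8⌋ = $37,773; SL = ⌊$159,057/6⌋ = $26,509 → take DB $37,773. Book value $163,684.
Year 4: DB = ⌊$163,684 × 150%/8⌋ = $30,690; SL = ⌊$121,284/5⌋ = $24,256 → take DB $30,690. Book value $132,994.
Year 5: DB = ⌊$132,994 × 150%/8⌋ = $24,936; SL = ⌊$90,594/4⌋ = $22,648 → take DB $24,936. Book value $108,058.
Year 6: DB = ⌊$108,058 × 150%/8⌋ = $20,260; SL = ⌊$65,658/3⌋ = $21,886 → take SL $21,886. Book value $86,172.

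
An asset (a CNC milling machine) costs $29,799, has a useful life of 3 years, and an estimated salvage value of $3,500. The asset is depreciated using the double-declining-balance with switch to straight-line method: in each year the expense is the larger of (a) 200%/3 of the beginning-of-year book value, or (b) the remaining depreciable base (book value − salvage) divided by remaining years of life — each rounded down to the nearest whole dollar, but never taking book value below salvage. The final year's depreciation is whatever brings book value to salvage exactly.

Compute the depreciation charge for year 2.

Depreciable base = $29,799 − $3,500 = $26,299.
Year 1: DB = ⌊$29,799 × 200%/3⌋ = $19,866; SL = ⌊$26,299/3⌋ = $8,766 → take DB $19,866. Book value $9,933.
Year 2: DB = ⌊$9,933 × 200%/3⌋ = $6,622; SL = ⌊$6,433/2⌋ = $3,216 → take DB $6,622, capped at $6,433. Book value $3,500.

$6,433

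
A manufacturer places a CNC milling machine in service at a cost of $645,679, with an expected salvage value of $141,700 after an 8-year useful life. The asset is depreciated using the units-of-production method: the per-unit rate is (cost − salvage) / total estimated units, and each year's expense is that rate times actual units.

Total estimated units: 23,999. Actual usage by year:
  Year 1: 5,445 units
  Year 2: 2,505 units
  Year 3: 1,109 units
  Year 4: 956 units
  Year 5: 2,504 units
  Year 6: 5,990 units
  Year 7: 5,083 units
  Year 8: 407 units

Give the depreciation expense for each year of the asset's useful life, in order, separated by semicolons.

$114,345; $52,605; $23,289; $20,076; $52,584; $125,790; $106,743; $8,547

Depreciable base = $645,679 − $141,700 = $503,979.
Rate = $503,979 / 23,999 units = $21 per unit.
Year 1: 5,445 × $21 = $114,345. Book value $531,334.
Year 2: 2,505 × $21 = $52,605. Book value $478,729.
Year 3: 1,109 × $21 = $23,289. Book value $455,440.
Year 4: 956 × $21 = $20,076. Book value $435,364.
Year 5: 2,504 × $21 = $52,584. Book value $382,780.
Year 6: 5,990 × $21 = $125,790. Book value $256,990.
Year 7: 5,083 × $21 = $106,743. Book value $150,247.
Year 8: 407 × $21 = $8,547. Book value $141,700.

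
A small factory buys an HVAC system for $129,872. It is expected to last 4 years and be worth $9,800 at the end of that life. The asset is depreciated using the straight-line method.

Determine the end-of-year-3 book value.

$39,818

Depreciable base = $129,872 − $9,800 = $120,072.
Annual expense = $120,072 / 4 = $30,018.
End of year 1: book value $99,854.
End of year 2: book value $69,836.
End of year 3: book value $39,818.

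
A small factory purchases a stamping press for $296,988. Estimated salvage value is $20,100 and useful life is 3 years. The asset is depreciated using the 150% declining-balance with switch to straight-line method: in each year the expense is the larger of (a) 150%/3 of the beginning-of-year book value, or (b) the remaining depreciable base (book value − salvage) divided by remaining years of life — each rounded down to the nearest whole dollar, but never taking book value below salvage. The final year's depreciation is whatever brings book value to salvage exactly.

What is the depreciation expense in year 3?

$54,147

Depreciable base = $296,988 − $20,100 = $276,888.
Year 1: DB = ⌊$296,988 × 150%/3⌋ = $148,494; SL = ⌊$276,888/3⌋ = $92,296 → take DB $148,494. Book value $148,494.
Year 2: DB = ⌊$148,494 × 150%/3⌋ = $74,247; SL = ⌊$128,394/2⌋ = $64,197 → take DB $74,247. Book value $74,247.
Year 3 (final): $74,247 − $20,100 = $54,147. Book value $20,100.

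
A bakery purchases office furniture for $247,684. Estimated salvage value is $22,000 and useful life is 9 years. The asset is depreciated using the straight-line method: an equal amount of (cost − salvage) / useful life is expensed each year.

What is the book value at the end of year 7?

$72,152

Depreciable base = $247,684 − $22,000 = $225,684.
Annual expense = $225,684 / 9 = $25,076.
End of year 1: book value $222,608.
End of year 2: book value $197,532.
End of year 3: book value $172,456.
End of year 4: book value $147,380.
End of year 5: book value $122,304.
End of year 6: book value $97,228.
End of year 7: book value $72,152.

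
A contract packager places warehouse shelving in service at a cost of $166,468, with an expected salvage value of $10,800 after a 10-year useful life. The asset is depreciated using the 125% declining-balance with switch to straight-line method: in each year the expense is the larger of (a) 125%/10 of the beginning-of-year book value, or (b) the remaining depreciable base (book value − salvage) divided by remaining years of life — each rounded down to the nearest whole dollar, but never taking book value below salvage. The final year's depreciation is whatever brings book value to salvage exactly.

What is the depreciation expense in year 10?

$14,389

Depreciable base = $166,468 − $10,800 = $155,668.
Year 1: DB = ⌊$166,468 × 125%/10⌋ = $20,808; SL = ⌊$155,668/10⌋ = $15,566 → take DB $20,808. Book value $145,660.
Year 2: DB = ⌊$145,660 × 125%/10⌋ = $18,207; SL = ⌊$134,860/9⌋ = $14,984 → take DB $18,207. Book value $127,453.
Year 3: DB = ⌊$127,453 × 125%/10⌋ = $15,931; SL = ⌊$116,653/8⌋ = $14,581 → take DB $15,931. Book value $111,522.
Year 4: DB = ⌊$111,522 × 125%/10⌋ = $13,940; SL = ⌊$100,722/7⌋ = $14,388 → take SL $14,388. Book value $97,134.
Year 5: DB = ⌊$97,134 × 125%/10⌋ = $12,141; SL = ⌊$86,334/6⌋ = $14,389 → take SL $14,389. Book value $82,745.
Year 6: DB = ⌊$82,745 × 125%/10⌋ = $10,343; SL = ⌊$71,945/5⌋ = $14,389 → take SL $14,389. Book value $68,356.
Year 7: DB = ⌊$68,356 × 125%/10⌋ = $8,544; SL = ⌊$57,556/4⌋ = $14,389 → take SL $14,389. Book value $53,967.
Year 8: DB = ⌊$53,967 × 125%/10⌋ = $6,745; SL = ⌊$43,167/3⌋ = $14,389 → take SL $14,389. Book value $39,578.
Year 9: DB = ⌊$39,578 × 125%/10⌋ = $4,947; SL = ⌊$28,778/2⌋ = $14,389 → take SL $14,389. Book value $25,189.
Year 10 (final): $25,189 − $10,800 = $14,389. Book value $10,800.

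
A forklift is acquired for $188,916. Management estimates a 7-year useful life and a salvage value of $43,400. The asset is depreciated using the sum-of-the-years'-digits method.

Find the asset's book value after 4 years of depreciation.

$74,582

Depreciable base = $188,916 − $43,400 = $145,516.
Sum of the years' digits = 7+6+5+4+3+2+1 = 28.
Year 1: $145,516 × 7/28 = $36,379. Book value $152,537.
Year 2: $145,516 × 6/28 = $31,182. Book value $121,355.
Year 3: $145,516 × 5/28 = $25,985. Book value $95,370.
Year 4: $145,516 × 4/28 = $20,788. Book value $74,582.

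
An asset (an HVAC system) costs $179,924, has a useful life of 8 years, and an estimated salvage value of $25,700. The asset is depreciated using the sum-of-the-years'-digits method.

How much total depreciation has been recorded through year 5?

$128,520

Depreciable base = $179,924 − $25,700 = $154,224.
Sum of the years' digits = 8+7+6+5+4+3+2+1 = 36.
Year 1: $154,224 × 8/36 = $34,272. Book value $145,652.
Year 2: $154,224 × 7/36 = $29,988. Book value $115,664.
Year 3: $154,224 × 6/36 = $25,704. Book value $89,960.
Year 4: $154,224 × 5/36 = $21,420. Book value $68,540.
Year 5: $154,224 × 4/36 = $17,136. Book value $51,404.
Accumulated through year 5 = $179,924 − $51,404 = $128,520.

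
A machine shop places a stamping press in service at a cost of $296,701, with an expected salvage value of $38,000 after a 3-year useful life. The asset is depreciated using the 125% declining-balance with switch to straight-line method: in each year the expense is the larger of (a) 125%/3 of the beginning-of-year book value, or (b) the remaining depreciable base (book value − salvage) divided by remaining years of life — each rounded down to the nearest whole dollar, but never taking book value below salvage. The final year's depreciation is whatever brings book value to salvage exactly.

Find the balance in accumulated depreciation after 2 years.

Depreciable base = $296,701 − $38,000 = $258,701.
Year 1: DB = ⌊$296,701 × 125%/3⌋ = $123,625; SL = ⌊$258,701/3⌋ = $86,233 → take DB $123,625. Book value $173,076.
Year 2: DB = ⌊$173,076 × 125%/3⌋ = $72,115; SL = ⌊$135,076/2⌋ = $67,538 → take DB $72,115. Book value $100,961.
Accumulated through year 2 = $296,701 − $100,961 = $195,740.

$195,740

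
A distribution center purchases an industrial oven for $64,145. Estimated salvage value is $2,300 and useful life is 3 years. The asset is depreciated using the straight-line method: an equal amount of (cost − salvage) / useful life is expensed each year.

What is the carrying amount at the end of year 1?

Depreciable base = $64,145 − $2,300 = $61,845.
Annual expense = $61,845 / 3 = $20,615.
End of year 1: book value $43,530.

$43,530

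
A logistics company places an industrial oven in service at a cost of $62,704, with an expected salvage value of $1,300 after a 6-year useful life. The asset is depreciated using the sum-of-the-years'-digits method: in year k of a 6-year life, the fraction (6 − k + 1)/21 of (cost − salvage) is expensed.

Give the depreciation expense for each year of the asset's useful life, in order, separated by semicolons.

$17,544; $14,620; $11,696; $8,772; $5,848; $2,924

Depreciable base = $62,704 − $1,300 = $61,404.
Sum of the years' digits = 6+5+4+3+2+1 = 21.
Year 1: $61,404 × 6/21 = $17,544. Book value $45,160.
Year 2: $61,404 × 5/21 = $14,620. Book value $30,540.
Year 3: $61,404 × 4/21 = $11,696. Book value $18,844.
Year 4: $61,404 × 3/21 = $8,772. Book value $10,072.
Year 5: $61,404 × 2/21 = $5,848. Book value $4,224.
Year 6: $61,404 × 1/21 = $2,924. Book value $1,300.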